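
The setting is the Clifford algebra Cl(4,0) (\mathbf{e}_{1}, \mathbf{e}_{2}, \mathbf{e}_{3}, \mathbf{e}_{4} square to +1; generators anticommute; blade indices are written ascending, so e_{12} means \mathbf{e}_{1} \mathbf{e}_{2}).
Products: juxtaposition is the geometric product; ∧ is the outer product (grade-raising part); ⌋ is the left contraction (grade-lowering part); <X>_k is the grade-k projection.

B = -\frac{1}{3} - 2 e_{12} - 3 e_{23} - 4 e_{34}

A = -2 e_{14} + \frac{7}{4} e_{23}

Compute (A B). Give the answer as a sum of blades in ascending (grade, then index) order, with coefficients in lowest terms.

step 1: \frac{21}{4} - \frac{9}{2} e_{13} + \frac{2}{3} e_{14} - \frac{7}{12} e_{23} - 3 e_{24} + 6 e_{1234}
Answer: \frac{21}{4} - \frac{9}{2} e_{13} + \frac{2}{3} e_{14} - \frac{7}{12} e_{23} - 3 e_{24} + 6 e_{1234}


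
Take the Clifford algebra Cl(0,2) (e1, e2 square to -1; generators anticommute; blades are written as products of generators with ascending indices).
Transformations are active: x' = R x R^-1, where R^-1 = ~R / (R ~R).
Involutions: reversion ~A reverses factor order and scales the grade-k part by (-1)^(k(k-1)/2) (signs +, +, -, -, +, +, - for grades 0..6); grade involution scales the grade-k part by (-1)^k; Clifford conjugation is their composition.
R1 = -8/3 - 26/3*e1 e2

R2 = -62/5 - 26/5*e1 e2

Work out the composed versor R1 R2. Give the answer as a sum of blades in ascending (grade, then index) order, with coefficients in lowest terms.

Distribute over the terms of R1 (each basis-blade product reordered to ascending indices, repeated generators contracted through their squares):
(-8/3) R2 = 496/15 + 208/15*e1 e2
(-26/3*e1 e2) R2 = -676/15 + 1612/15*e1 e2
Summing the partial products and collecting blades:
Answer: -12 + 364/3*e1 e2


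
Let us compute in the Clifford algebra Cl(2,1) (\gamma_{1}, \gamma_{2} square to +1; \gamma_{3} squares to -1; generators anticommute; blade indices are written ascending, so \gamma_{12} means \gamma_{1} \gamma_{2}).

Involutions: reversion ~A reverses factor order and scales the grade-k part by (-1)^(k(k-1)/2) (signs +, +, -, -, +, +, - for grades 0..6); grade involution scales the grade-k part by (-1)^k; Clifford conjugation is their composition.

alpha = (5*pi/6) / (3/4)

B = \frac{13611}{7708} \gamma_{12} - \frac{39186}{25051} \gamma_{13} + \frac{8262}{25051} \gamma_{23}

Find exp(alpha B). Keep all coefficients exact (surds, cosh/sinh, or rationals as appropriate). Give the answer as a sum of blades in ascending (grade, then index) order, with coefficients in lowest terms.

B^2 term by term: the squares give (\frac{13611}{7708})^2*(\gamma_{12})^2 + (-\frac{39186}{25051})^2*(\gamma_{13})^2 + (\frac{8262}{25051})^2*(\gamma_{23})^2 = \frac{185259321}{59413264}*(-1) + \frac{1535542596}{627552601}*(+1) + \frac{68260644}{627552601}*(+1) = -\frac{9}{16} (each basis 2-blade squares to minus the product of its generators' squares); cross terms between blades sharing an index anticommute and cancel. So B^2 = -\frac{9}{16}.
B^2 = -\frac{9}{16} — a negative square means the series sums to a rotation: l = \frac{3}{4}, alpha*l = \frac{5 \pi}{6}, so exp(alpha B) = cos(\frac{5 \pi}{6}) + (sin(\frac{5 \pi}{6})/(\frac{3}{4}))*B = - \frac{\sqrt{3}}{2} + (\frac{2}{3})*B.
Answer: - \frac{\sqrt{3}}{2} + \frac{4537}{3854} \gamma_{12} - \frac{26124}{25051} \gamma_{13} + \frac{5508}{25051} \gamma_{23}


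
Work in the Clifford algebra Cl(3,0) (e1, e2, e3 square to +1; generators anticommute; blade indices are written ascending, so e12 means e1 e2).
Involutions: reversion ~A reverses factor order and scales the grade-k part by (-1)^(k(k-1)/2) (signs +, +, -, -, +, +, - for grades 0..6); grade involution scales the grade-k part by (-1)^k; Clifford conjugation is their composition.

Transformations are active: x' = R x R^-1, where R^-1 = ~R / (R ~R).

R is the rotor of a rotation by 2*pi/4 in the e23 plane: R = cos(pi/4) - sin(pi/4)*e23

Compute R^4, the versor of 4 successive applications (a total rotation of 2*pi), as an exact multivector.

The rotor phase is half the rotation angle and phases add under composition, so 4 steps in the e23 plane accumulate phase 4*(pi/4) = pi: R^4 = cos(pi) - sin(pi)*e23.
cos(pi) = -1 and sin(pi) = 0, so R^4 = -1. The total rotation 2*pi is 1 full turn, so every vector returns to itself, yet the rotor is -1, on the OTHER sheet of the double cover (an odd number of 2*pi turns).
Answer: -1


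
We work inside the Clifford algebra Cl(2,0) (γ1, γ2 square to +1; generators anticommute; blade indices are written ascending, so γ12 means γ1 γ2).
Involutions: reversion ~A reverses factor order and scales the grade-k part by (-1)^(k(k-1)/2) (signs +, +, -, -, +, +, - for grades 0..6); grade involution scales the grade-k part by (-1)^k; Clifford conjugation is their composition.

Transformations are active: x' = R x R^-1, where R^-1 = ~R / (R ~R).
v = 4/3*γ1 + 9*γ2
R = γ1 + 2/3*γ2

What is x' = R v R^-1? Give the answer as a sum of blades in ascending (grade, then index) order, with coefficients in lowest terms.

~R = γ1 + 2/3*γ2, and R ~R = 13/9, so R^-1 = ~R / (13/9).
R v = 22/3 + 73/9*γ12
Answer: 344/39*γ1 - 29/13*γ2


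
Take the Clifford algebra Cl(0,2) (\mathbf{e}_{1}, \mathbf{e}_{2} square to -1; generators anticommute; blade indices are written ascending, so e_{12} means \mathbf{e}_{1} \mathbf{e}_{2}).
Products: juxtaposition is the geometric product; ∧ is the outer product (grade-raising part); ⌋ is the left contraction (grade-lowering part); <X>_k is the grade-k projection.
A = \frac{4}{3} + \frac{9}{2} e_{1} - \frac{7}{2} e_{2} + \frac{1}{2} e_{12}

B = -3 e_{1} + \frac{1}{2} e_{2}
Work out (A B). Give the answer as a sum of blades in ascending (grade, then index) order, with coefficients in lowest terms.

step 1: \frac{61}{4} - \frac{17}{4} e_{1} - \frac{5}{6} e_{2} - \frac{33}{4} e_{12}
Answer: \frac{61}{4} - \frac{17}{4} e_{1} - \frac{5}{6} e_{2} - \frac{33}{4} e_{12}


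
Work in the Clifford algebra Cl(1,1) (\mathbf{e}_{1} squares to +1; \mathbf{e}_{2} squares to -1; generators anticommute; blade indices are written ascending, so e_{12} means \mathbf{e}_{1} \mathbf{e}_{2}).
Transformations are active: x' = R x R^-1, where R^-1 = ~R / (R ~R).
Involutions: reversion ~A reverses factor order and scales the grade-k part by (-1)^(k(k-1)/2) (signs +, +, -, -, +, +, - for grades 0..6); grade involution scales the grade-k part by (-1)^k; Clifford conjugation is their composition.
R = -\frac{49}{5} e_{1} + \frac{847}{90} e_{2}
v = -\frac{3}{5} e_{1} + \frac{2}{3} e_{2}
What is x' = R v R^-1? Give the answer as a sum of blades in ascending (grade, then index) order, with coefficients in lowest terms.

~R = -\frac{49}{5} e_{1} + \frac{847}{90} e_{2}, and R ~R = \frac{12103}{1620}, so R^-1 = ~R / (\frac{12103}{1620}).
R v = -\frac{266}{675} - \frac{133}{150} e_{12}
Answer: \frac{531}{325} e_{1} - \frac{1618}{975} e_{2}


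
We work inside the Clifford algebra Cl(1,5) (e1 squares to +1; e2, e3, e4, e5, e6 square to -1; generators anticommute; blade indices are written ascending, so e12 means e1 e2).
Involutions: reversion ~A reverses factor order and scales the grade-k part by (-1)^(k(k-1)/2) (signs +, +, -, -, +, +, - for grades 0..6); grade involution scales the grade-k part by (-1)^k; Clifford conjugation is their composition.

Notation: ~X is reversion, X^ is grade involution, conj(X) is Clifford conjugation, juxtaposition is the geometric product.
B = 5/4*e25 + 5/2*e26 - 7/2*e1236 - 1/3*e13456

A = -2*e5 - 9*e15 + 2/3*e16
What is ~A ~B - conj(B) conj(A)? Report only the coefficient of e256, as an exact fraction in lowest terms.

first term: 5/2*e2 - 115/12*e12 + 7/3*e23 - 5*e256 - 2/9*e345 - 3*e346 + 70/3*e1256 + 2/3*e1346 + 63/2*e2356 - 7*e12356
second term: 5/2*e2 + 115/12*e12 + 7/3*e23 + 5*e256 + 2/9*e345 + 3*e346 + 70/3*e1256 + 2/3*e1346 - 63/2*e2356 + 7*e12356
Answer: -10


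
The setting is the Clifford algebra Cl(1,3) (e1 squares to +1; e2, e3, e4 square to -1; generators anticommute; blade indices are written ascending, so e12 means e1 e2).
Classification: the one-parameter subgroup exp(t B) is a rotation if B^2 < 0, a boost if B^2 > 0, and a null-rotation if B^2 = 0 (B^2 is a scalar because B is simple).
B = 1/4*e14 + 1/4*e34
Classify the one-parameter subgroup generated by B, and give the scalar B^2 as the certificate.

B^2 term by term: the squares give (1/4)^2*(e14)^2 + (1/4)^2*(e34)^2 = 1/16*(+1) + 1/16*(-1) = 0 (each basis 2-blade squares to minus the product of its generators' squares); cross terms between blades sharing an index anticommute and cancel. So B^2 = 0.
Answer: null-rotation, certificate B^2 = 0. Key observation: B^2 = 0 is a conjugation invariant, so its sign decides the class regardless of the surface form of B.


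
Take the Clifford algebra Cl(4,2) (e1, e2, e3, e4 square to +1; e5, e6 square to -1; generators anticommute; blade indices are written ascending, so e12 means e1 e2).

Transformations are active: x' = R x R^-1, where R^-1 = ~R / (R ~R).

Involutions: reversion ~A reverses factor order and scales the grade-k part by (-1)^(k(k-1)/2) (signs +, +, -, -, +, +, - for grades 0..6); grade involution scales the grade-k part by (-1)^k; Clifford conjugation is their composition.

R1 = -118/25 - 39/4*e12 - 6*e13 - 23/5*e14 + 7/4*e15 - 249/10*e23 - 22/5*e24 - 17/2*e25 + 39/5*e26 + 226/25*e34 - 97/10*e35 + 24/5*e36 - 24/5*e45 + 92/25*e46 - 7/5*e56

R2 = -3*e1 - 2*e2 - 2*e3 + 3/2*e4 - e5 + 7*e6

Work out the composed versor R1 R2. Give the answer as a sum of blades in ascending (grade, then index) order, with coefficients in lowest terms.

Distribute over the terms of R2 (each basis-blade product reordered to ascending indices, repeated generators contracted through their squares):
R1 (-3*e1) = 354/25*e1 - 117/4*e2 - 18*e3 - 69/5*e4 + 21/4*e5 + 747/10*e123 + 66/5*e124 + 51/2*e125 - 117/5*e126 - 678/25*e134 + 291/10*e135 - 72/5*e136 + 72/5*e145 - 276/25*e146 + 21/5*e156
R1 (-2*e2) = 39/2*e1 + 236/25*e2 - 249/5*e3 - 44/5*e4 - 17*e5 + 78/5*e6 - 12*e123 - 46/5*e124 + 7/2*e125 - 452/25*e234 + 97/5*e235 - 48/5*e236 + 48/5*e245 - 184/25*e246 + 14/5*e256
R1 (-2*e3) = 12*e1 + 249/5*e2 + 236/25*e3 + 452/25*e4 - 97/5*e5 + 48/5*e6 + 39/2*e123 - 46/5*e134 + 7/2*e135 - 44/5*e234 - 17*e235 + 78/5*e236 + 48/5*e345 - 184/25*e346 + 14/5*e356
R1 (3/2*e4) = -69/10*e1 - 33/5*e2 + 339/25*e3 - 177/25*e4 + 36/5*e5 - 138/25*e6 - 117/8*e124 - 9*e134 - 21/8*e145 - 747/20*e234 + 51/4*e245 - 117/10*e246 + 291/20*e345 - 36/5*e346 - 21/10*e456
R1 (-e5) = 7/4*e1 - 17/2*e2 - 97/10*e3 - 24/5*e4 + 118/25*e5 + 7/5*e6 + 39/4*e125 + 6*e135 + 23/5*e145 + 249/10*e235 + 22/5*e245 + 39/5*e256 - 226/25*e345 + 24/5*e356 + 92/25*e456
R1 (7*e6) = -273/5*e2 - 168/5*e3 - 644/25*e4 + 49/5*e5 - 826/25*e6 - 273/4*e126 - 42*e136 - 161/5*e146 + 49/4*e156 - 1743/10*e236 - 154/5*e246 - 119/2*e256 + 1582/25*e346 - 679/10*e356 - 168/5*e456
Summing the partial products and collecting blades:
Answer: 4051/100*e1 - 3971/100*e2 - 881/10*e3 - 1054/25*e4 - 943/100*e5 - 299/25*e6 + 411/5*e123 - 85/8*e124 + 155/4*e125 - 1833/20*e126 - 1133/25*e134 + 193/5*e135 - 282/5*e136 + 131/8*e145 - 1081/25*e146 + 329/20*e156 - 6423/100*e234 + 273/10*e235 - 1683/10*e236 + 107/4*e245 - 2493/50*e246 - 489/10*e256 + 1511/100*e345 + 1218/25*e346 - 603/10*e356 - 1601/50*e456


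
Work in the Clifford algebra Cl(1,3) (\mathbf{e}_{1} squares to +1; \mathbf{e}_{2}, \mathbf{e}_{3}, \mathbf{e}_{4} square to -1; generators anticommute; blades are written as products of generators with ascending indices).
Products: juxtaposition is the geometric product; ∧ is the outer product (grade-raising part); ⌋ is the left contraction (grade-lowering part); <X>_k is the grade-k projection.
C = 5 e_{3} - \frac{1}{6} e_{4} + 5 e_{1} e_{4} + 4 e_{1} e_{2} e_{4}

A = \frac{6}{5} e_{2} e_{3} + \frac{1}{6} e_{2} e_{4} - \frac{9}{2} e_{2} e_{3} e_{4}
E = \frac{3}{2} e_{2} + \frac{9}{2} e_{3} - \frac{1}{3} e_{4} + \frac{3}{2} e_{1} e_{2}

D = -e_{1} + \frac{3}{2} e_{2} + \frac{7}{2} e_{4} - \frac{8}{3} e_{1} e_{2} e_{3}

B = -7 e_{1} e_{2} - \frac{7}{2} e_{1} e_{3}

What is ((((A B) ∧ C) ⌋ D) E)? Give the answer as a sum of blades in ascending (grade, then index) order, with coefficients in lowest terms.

step 1: \frac{21}{5} e_{1} e_{2} - \frac{42}{5} e_{1} e_{3} - \frac{7}{6} e_{1} e_{4} - \frac{63}{4} e_{1} e_{2} e_{4} + \frac{63}{2} e_{1} e_{3} e_{4} + \frac{7}{12} e_{1} e_{2} e_{3} e_{4}
step 2: 21 e_{1} e_{2} e_{3} - \frac{7}{10} e_{1} e_{2} e_{4} + \frac{217}{30} e_{1} e_{3} e_{4} + \frac{315}{4} e_{1} e_{2} e_{3} e_{4}
step 3: 56
step 4: 84 e_{2} + 252 e_{3} - \frac{56}{3} e_{4} + 84 e_{1} e_{2}
Answer: 84 e_{2} + 252 e_{3} - \frac{56}{3} e_{4} + 84 e_{1} e_{2}


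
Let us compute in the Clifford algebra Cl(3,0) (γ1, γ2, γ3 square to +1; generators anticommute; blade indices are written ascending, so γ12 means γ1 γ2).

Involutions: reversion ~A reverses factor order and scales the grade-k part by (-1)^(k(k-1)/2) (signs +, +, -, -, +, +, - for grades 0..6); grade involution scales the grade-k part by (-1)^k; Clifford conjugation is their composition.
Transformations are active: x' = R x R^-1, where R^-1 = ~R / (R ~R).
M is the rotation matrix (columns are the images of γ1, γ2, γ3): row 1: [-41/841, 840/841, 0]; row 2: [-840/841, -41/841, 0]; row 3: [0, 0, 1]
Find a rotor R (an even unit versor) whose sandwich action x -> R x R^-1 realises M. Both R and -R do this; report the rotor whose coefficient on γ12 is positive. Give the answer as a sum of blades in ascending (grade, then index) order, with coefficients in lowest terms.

Method: write R = a + b12*γ12 + b13*γ13 + b23*γ23 with a^2 + b12^2 + b13^2 + b23^2 = 1 (so R^-1 = ~R). Expanding the columns R e_j ~R gives tr M = 4a^2 - 1 and, from the antisymmetric part, M21 - M12 = -4a*b12, M13 - M31 = 4a*b13, M32 - M23 = -4a*b23.
Here tr M = 759/841, so a^2 = (1 + tr M)/4 = 400/841 and a = ±20/29. Taking a = 20/29: M21 - M12 = -1680/841, M13 - M31 = 0, M32 - M23 = 0, giving b12 = 21/29, b13 = 0, b23 = 0, i.e. R = 20/29 + 21/29*γ12.
Its γ12 coefficient is already positive.
Answer: 20/29 + 21/29*γ12. Sheet selection: the two-to-one cover makes ±R indistinguishable at the matrix level (trace 759/841), so uniqueness comes from the required sign on γ12.


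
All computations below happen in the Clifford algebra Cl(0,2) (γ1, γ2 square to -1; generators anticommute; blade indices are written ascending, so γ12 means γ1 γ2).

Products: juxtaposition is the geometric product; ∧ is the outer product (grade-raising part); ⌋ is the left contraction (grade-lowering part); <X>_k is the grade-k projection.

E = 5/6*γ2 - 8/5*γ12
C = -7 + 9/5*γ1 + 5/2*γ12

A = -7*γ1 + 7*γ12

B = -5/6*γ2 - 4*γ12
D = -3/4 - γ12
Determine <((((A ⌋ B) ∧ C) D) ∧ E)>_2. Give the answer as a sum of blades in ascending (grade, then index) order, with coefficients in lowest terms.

step 1: 28 - 28*γ2
step 2: -196 + 252/5*γ1 + 196*γ2 + 602/5*γ12
step 3: 1337/5 - 1169/5*γ1 - 483/5*γ2 + 1057/10*γ12
step 4: 1337/6*γ2 - 93401/150*γ12
step 5: -93401/150*γ12
Answer: -93401/150*γ12


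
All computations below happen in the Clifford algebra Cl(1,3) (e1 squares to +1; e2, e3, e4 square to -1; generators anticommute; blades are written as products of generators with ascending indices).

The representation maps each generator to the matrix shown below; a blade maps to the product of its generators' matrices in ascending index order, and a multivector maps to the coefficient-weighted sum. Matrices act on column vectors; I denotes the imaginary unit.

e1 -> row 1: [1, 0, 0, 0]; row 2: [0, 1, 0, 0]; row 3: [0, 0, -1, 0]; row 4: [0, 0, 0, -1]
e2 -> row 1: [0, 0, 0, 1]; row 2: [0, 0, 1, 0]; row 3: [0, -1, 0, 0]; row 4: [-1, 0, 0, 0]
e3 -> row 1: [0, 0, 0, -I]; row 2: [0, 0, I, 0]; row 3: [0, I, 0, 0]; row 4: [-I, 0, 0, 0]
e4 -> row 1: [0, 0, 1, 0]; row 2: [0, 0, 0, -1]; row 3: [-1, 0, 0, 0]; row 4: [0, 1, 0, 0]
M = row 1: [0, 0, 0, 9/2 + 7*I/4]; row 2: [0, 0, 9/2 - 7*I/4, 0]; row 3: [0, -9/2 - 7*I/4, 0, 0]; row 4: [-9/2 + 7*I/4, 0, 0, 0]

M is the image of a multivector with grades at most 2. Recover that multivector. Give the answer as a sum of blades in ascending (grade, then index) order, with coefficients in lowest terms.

Method: the blade images are trace-orthogonal — tr(rho(e_A) rho(e_B)^-1) = 4 if A = B and 0 otherwise — and rho(e_A)^-1 = (e_A)^2 * rho(e_A) with (e_A)^2 = +1 or -1, so the coefficient of e_A in the preimage is (e_A)^2 * tr(M rho(e_A))/4.
Nonzero projections over blades of grade <= 2: e2: (e2)^2 = -1, tr(M rho(e2)) = -18, coefficient 9/2; e3: (e3)^2 = -1, tr(M rho(e3)) = 7, coefficient -7/4. Every other blade of grade <= 2 projects to 0.
Answer: 9/2*e2 - 7/4*e3


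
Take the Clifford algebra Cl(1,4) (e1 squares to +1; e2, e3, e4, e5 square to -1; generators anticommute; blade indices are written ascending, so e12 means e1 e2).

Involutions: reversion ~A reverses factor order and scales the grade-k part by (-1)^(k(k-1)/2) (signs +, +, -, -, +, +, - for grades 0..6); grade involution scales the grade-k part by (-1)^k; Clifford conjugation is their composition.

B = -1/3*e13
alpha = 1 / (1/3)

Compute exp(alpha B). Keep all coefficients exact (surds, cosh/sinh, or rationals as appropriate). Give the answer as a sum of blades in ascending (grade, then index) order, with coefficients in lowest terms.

B^2 = (-1/3)^2*(e13)^2 = 1/9*(+1) = 1/9 (a basis 2-blade squares to minus the product of its generators' squares).
B^2 = 1/9 — B^2 > 0, so the exponential closes hyperbolically: l = 1/3, alpha*l = 1, so exp(alpha B) = cosh(1) + (sinh(1)/(1/3))*B = cosh(1) + (3*sinh(1))*B.
Answer: cosh(1) - sinh(1)*e13


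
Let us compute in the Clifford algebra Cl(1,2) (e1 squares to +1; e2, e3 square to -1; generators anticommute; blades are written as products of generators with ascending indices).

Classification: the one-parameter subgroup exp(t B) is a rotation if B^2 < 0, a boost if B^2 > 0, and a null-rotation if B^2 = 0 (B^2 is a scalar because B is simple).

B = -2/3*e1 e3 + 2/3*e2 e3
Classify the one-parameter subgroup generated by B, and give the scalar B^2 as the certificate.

B^2 term by term: the squares give (-2/3)^2*(e1 e3)^2 + (2/3)^2*(e2 e3)^2 = 4/9*(+1) + 4/9*(-1) = 0 (each basis 2-blade squares to minus the product of its generators' squares); cross terms between blades sharing an index anticommute and cancel. So B^2 = 0.
Answer: null-rotation, certificate B^2 = 0. Certificate logic: 0 is a conjugation-invariant scalar, so its sign fixes rotation versus boost versus null-rotation outright.


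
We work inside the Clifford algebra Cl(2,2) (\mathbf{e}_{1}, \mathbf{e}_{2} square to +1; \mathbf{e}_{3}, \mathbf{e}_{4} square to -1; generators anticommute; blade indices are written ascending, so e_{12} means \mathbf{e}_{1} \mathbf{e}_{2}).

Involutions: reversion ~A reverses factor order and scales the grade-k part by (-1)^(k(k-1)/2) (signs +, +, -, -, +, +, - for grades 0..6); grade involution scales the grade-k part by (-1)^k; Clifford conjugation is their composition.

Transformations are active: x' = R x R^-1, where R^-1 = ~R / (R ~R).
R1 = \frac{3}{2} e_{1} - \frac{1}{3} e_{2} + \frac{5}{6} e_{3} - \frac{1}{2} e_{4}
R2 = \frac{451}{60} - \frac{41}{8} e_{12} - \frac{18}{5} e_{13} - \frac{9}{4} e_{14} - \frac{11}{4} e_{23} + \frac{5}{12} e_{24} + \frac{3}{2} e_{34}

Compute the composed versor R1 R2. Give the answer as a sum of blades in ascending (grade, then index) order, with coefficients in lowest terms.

Distribute over the terms of R1 (each basis-blade product reordered to ascending indices, repeated generators contracted through their squares):
(\frac{3}{2} e_{1}) R2 = \frac{451}{40} e_{1} - \frac{123}{16} e_{2} - \frac{27}{5} e_{3} - \frac{27}{8} e_{4} - \frac{33}{8} e_{123} + \frac{5}{8} e_{124} + \frac{9}{4} e_{134}
(-\frac{1}{3} e_{2}) R2 = -\frac{41}{24} e_{1} - \frac{451}{180} e_{2} + \frac{11}{12} e_{3} - \frac{5}{36} e_{4} - \frac{6}{5} e_{123} - \frac{3}{4} e_{124} - \frac{1}{2} e_{234}
(\frac{5}{6} e_{3}) R2 = -3 e_{1} - \frac{55}{24} e_{2} + \frac{451}{72} e_{3} - \frac{5}{4} e_{4} - \frac{205}{48} e_{123} + \frac{15}{8} e_{134} - \frac{25}{72} e_{234}
(-\frac{1}{2} e_{4}) R2 = \frac{9}{8} e_{1} - \frac{5}{24} e_{2} - \frac{3}{4} e_{3} - \frac{451}{120} e_{4} + \frac{41}{16} e_{124} + \frac{9}{5} e_{134} + \frac{11}{8} e_{234}
Summing the partial products and collecting blades:
Answer: \frac{923}{120} e_{1} - \frac{9139}{720} e_{2} + \frac{371}{360} e_{3} - \frac{767}{90} e_{4} - \frac{2303}{240} e_{123} + \frac{39}{16} e_{124} + \frac{237}{40} e_{134} + \frac{19}{36} e_{234}


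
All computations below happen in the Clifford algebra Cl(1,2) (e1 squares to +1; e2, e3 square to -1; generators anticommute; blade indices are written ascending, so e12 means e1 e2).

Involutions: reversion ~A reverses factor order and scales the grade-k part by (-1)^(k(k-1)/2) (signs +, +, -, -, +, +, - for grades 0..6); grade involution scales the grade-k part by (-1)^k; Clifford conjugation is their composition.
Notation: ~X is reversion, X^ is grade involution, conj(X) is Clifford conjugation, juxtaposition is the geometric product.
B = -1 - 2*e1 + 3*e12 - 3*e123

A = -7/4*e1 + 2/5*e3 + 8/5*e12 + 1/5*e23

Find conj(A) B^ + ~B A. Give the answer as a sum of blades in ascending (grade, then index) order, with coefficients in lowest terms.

first term: -13/10 - 23/20*e1 + 169/20*e2 - 22/5*e3 + 14/5*e12 + 1/5*e13 + 109/20*e23 - 8/5*e123
second term: -13/10 + 23/20*e1 - 169/20*e2 + 22/5*e3 - 14/5*e12 - 1/5*e13 - 109/20*e23 - 8/5*e123
Answer: -13/5 - 16/5*e123


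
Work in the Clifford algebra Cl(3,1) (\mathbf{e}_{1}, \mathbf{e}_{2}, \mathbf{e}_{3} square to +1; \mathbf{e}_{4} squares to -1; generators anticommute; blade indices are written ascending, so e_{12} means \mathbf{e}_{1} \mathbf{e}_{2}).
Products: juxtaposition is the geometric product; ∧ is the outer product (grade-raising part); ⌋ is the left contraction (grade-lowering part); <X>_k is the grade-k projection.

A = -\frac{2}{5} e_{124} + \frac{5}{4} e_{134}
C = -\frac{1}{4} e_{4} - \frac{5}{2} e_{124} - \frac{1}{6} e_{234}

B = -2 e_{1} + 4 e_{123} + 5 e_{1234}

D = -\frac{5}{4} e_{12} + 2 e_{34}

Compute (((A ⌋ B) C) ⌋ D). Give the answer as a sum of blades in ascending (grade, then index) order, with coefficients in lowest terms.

step 1: \frac{25}{4} e_{2} + 2 e_{3}
step 2: \frac{125}{8} e_{14} - \frac{59}{48} e_{24} - \frac{37}{24} e_{34} - 5 e_{1234}
step 3: -\frac{37}{12}
Answer: -\frac{37}{12}


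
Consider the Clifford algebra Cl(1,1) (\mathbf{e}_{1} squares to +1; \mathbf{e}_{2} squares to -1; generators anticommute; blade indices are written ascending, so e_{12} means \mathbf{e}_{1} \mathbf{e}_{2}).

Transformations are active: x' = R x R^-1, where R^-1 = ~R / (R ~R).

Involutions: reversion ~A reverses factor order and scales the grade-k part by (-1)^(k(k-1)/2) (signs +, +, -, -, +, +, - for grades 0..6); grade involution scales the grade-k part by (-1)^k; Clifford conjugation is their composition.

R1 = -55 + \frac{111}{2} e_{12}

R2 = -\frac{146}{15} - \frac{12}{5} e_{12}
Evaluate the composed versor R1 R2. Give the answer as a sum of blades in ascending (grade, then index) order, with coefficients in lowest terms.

Distribute over the terms of R1 (each basis-blade product reordered to ascending indices, repeated generators contracted through their squares):
(-55) R2 = \frac{1606}{3} + 132 e_{12}
(\frac{111}{2} e_{12}) R2 = -\frac{666}{5} - \frac{2701}{5} e_{12}
Summing the partial products and collecting blades:
Answer: \frac{6032}{15} - \frac{2041}{5} e_{12}


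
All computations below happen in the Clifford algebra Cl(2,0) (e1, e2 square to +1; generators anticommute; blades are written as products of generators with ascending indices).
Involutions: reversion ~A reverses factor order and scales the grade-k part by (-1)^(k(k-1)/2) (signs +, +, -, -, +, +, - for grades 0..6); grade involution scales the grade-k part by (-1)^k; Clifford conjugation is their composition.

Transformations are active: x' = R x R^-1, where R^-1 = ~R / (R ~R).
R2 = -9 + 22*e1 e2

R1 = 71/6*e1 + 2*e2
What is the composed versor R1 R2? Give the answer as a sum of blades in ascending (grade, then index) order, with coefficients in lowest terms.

Distribute over the terms of R1 (each basis-blade product reordered to ascending indices, repeated generators contracted through their squares):
(71/6*e1) R2 = -213/2*e1 + 781/3*e2
(2*e2) R2 = -44*e1 - 18*e2
Summing the partial products and collecting blades:
Answer: -301/2*e1 + 727/3*e2


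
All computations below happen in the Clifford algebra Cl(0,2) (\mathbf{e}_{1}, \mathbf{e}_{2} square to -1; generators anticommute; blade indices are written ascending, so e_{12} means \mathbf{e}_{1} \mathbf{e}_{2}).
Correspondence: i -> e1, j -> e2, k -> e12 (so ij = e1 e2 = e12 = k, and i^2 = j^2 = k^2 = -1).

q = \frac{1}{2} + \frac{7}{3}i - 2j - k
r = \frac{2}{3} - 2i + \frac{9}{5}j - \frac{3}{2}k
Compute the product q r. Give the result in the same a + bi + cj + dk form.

In blades: q = \frac{1}{2} + \frac{7}{3} e_{1} - 2 e_{2} - e_{12}, r = \frac{2}{3} - 2 e_{1} + \frac{9}{5} e_{2} - \frac{3}{2} e_{12}.
Distribute q over r term by term (generator squares from the signature, products reordered to ascending indices): (\frac{1}{2})*r = \frac{1}{3} - e_{1} + \frac{9}{10} e_{2} - \frac{3}{4} e_{12}; (\frac{7}{3} e_{1})*r = \frac{14}{3} + \frac{14}{9} e_{1} + \frac{7}{2} e_{2} + \frac{21}{5} e_{12}; (-2 e_{2})*r = \frac{18}{5} + 3 e_{1} - \frac{4}{3} e_{2} - 4 e_{12}; (-e_{12})*r = -\frac{3}{2} + \frac{9}{5} e_{1} + 2 e_{2} - \frac{2}{3} e_{12}.
Sum: \frac{71}{10} + \frac{241}{45} e_{1} + \frac{76}{15} e_{2} - \frac{73}{60} e_{12}; translating back through the correspondence:
Answer: \frac{71}{10} + \frac{241}{45}i + \frac{76}{15}j - \frac{73}{60}k


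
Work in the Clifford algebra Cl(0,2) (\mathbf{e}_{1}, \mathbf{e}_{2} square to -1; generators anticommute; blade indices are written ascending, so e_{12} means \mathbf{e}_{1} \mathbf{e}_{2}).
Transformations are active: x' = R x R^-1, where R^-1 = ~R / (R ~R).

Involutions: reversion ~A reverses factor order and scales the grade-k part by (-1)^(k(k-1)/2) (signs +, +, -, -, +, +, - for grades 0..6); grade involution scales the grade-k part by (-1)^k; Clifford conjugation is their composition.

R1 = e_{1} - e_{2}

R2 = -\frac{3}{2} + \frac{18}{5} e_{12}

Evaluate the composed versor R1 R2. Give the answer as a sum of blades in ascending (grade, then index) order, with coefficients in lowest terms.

Distribute over the terms of R1 (each basis-blade product reordered to ascending indices, repeated generators contracted through their squares):
(e_{1}) R2 = -\frac{3}{2} e_{1} - \frac{18}{5} e_{2}
(-e_{2}) R2 = -\frac{18}{5} e_{1} + \frac{3}{2} e_{2}
Summing the partial products and collecting blades:
Answer: -\frac{51}{10} e_{1} - \frac{21}{10} e_{2}


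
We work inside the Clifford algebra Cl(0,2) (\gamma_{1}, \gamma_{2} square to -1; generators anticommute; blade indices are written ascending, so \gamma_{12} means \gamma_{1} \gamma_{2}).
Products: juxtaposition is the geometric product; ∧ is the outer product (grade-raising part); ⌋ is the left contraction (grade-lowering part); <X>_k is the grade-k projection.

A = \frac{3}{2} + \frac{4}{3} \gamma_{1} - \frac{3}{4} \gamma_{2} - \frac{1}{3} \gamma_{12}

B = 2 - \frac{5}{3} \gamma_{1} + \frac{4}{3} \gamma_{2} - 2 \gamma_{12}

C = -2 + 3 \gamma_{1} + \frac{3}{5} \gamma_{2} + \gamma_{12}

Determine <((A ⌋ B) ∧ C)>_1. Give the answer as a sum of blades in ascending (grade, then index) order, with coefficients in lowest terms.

step 1: \frac{50}{9} - \gamma_{1} + \frac{14}{3} \gamma_{2} - 3 \gamma_{12}
step 2: -\frac{100}{9} + \frac{56}{3} \gamma_{1} - 6 \gamma_{2} - \frac{137}{45} \gamma_{12}
step 3: \frac{56}{3} \gamma_{1} - 6 \gamma_{2}
Answer: \frac{56}{3} \gamma_{1} - 6 \gamma_{2}


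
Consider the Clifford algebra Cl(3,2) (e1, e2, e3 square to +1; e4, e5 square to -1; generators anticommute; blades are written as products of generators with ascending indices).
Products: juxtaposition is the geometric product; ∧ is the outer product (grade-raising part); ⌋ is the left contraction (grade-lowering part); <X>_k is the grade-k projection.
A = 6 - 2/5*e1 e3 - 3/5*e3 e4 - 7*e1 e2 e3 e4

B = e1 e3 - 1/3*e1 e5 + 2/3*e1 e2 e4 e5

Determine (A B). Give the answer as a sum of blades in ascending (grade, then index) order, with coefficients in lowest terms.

step 1: 2/5 + 6*e1 e3 + 3/5*e1 e4 - 2*e1 e5 - 7*e2 e4 - 24/5*e3 e5 + 2/5*e1 e2 e3 e5 + 4*e1 e2 e4 e5 + 1/5*e1 e3 e4 e5 - 13/5*e2 e3 e4 e5
Answer: 2/5 + 6*e1 e3 + 3/5*e1 e4 - 2*e1 e5 - 7*e2 e4 - 24/5*e3 e5 + 2/5*e1 e2 e3 e5 + 4*e1 e2 e4 e5 + 1/5*e1 e3 e4 e5 - 13/5*e2 e3 e4 e5


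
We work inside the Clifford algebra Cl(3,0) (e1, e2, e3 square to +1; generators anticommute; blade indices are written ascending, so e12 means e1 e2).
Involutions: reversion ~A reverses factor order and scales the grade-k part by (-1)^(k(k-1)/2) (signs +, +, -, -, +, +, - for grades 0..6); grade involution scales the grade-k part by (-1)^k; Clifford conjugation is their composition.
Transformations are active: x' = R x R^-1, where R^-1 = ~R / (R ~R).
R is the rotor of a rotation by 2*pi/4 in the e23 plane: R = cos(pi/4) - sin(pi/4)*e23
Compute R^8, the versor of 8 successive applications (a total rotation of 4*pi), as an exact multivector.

Rotor phase runs at HALF the rotation angle; powers of one rotor simply add phase, so after 8 steps in e23 the phase is 8*pi/4 = 2*pi and R^8 = cos(2*pi) - sin(2*pi)*e23.
cos(2*pi) = 1 and sin(2*pi) = 0, so R^8 = 1. The total rotation 4*pi is 2 full turns, so every vector returns to itself, yet the rotor is +1, back on the identity sheet (an even number of 2*pi turns).
Answer: 1


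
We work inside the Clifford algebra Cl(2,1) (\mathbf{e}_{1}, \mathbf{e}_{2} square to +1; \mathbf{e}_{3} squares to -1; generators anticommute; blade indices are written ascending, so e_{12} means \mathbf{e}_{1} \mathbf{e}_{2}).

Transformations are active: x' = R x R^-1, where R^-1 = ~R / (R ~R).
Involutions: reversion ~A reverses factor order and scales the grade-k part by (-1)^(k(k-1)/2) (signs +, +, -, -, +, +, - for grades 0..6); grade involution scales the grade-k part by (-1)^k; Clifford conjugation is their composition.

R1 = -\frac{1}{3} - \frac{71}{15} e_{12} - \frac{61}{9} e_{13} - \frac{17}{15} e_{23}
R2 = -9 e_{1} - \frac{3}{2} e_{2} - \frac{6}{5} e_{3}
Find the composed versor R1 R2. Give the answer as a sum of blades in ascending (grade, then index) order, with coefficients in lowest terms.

Distribute over the terms of R2 (each basis-blade product reordered to ascending indices, repeated generators contracted through their squares):
R1 (-9 e_{1}) = 3 e_{1} - \frac{213}{5} e_{2} - 61 e_{3} + \frac{51}{5} e_{123}
R1 (-\frac{3}{2} e_{2}) = \frac{71}{10} e_{1} + \frac{1}{2} e_{2} - \frac{17}{10} e_{3} - \frac{61}{6} e_{123}
R1 (-\frac{6}{5} e_{3}) = -\frac{122}{15} e_{1} - \frac{34}{25} e_{2} + \frac{2}{5} e_{3} + \frac{142}{25} e_{123}
Summing the partial products and collecting blades:
Answer: \frac{59}{30} e_{1} - \frac{2173}{50} e_{2} - \frac{623}{10} e_{3} + \frac{857}{150} e_{123}


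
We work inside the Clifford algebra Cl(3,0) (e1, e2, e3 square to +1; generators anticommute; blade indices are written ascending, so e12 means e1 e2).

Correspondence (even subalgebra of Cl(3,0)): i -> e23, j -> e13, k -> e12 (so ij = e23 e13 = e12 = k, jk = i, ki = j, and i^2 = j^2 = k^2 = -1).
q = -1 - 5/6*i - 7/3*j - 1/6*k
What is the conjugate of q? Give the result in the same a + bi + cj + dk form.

In blades: q = -1 - 1/6*e12 - 7/3*e13 - 5/6*e23.
Quaternion conjugation is reversion on the even subalgebra: the scalar is fixed and every grade-2 blade flips sign, giving -1 + 1/6*e12 + 7/3*e13 + 5/6*e23; translating back:
Answer: -1 + 5/6*i + 7/3*j + 1/6*k


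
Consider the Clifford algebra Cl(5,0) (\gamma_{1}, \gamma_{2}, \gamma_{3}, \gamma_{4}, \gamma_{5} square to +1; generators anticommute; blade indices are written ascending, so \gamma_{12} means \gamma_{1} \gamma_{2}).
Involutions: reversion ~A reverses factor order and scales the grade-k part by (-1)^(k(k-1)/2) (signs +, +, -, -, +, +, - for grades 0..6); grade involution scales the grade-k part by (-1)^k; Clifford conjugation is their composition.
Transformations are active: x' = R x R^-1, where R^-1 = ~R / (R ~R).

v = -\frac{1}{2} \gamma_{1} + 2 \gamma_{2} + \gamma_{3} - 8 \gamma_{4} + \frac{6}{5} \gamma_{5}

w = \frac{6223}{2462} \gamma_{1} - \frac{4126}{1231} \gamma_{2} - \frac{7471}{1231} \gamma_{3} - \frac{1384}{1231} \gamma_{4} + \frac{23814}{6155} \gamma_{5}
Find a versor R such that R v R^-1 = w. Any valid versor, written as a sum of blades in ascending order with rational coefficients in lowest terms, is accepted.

Reasoning: v^2 = w^2 = \frac{7069}{100} since conjugation preserves the quadratic form; R = v + w = \frac{2496}{1231} \gamma_{1} - \frac{1664}{1231} \gamma_{2} - \frac{6240}{1231} \gamma_{3} - \frac{11232}{1231} \gamma_{4} + \frac{6240}{1231} \gamma_{5} is then valid when invertible, keeping its own part and reversing (v - w)/2.
Answer: \frac{2496}{1231} \gamma_{1} - \frac{1664}{1231} \gamma_{2} - \frac{6240}{1231} \gamma_{3} - \frac{11232}{1231} \gamma_{4} + \frac{6240}{1231} \gamma_{5}


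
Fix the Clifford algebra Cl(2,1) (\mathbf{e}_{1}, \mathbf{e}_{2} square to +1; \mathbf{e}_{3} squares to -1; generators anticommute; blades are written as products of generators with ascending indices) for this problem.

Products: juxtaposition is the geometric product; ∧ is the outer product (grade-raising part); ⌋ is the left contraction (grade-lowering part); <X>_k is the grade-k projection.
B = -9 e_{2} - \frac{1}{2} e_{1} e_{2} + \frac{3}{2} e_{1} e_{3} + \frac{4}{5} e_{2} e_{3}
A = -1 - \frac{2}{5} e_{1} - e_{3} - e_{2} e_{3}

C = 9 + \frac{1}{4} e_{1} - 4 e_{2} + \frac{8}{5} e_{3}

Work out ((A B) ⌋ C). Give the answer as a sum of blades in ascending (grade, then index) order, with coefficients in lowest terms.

step 1: -\frac{4}{5} - \frac{3}{2} e_{1} + \frac{42}{5} e_{2} - \frac{48}{5} e_{3} + \frac{28}{5} e_{1} e_{2} - 2 e_{1} e_{3} - \frac{49}{5} e_{2} e_{3} + \frac{9}{50} e_{1} e_{2} e_{3}
step 2: -\frac{5163}{200} - \frac{1}{5} e_{1} + \frac{16}{5} e_{2} - \frac{32}{25} e_{3}
Answer: -\frac{5163}{200} - \frac{1}{5} e_{1} + \frac{16}{5} e_{2} - \frac{32}{25} e_{3}


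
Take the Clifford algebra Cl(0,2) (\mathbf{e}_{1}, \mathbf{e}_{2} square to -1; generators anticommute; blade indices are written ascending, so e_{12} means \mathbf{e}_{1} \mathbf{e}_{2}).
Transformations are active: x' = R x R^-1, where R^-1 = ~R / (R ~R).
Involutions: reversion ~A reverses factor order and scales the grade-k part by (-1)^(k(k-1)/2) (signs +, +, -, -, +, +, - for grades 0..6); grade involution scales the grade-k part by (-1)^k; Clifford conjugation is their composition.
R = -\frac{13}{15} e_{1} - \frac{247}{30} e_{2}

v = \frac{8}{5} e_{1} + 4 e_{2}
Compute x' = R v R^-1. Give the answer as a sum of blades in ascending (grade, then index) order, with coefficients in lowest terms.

~R = -\frac{13}{15} e_{1} - \frac{247}{30} e_{2}, and R ~R = -\frac{12337}{180}, so R^-1 = ~R / (-\frac{12337}{180}).
R v = \frac{858}{25} + \frac{728}{75} e_{12}
Answer: -\frac{1336}{1825} e_{1} + \frac{7748}{1825} e_{2}


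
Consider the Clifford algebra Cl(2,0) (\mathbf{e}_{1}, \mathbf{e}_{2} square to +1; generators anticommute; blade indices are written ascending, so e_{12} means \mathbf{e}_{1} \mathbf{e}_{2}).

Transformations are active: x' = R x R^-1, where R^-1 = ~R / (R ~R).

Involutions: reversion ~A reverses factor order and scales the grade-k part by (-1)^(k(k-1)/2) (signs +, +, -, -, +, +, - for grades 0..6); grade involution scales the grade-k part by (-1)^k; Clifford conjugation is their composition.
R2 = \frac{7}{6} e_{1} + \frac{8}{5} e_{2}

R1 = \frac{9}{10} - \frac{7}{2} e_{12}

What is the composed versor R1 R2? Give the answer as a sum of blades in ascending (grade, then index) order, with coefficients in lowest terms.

Distribute over the terms of R1 (each basis-blade product reordered to ascending indices, repeated generators contracted through their squares):
(\frac{9}{10}) R2 = \frac{21}{20} e_{1} + \frac{36}{25} e_{2}
(-\frac{7}{2} e_{12}) R2 = -\frac{28}{5} e_{1} + \frac{49}{12} e_{2}
Summing the partial products and collecting blades:
Answer: -\frac{91}{20} e_{1} + \frac{1657}{300} e_{2}


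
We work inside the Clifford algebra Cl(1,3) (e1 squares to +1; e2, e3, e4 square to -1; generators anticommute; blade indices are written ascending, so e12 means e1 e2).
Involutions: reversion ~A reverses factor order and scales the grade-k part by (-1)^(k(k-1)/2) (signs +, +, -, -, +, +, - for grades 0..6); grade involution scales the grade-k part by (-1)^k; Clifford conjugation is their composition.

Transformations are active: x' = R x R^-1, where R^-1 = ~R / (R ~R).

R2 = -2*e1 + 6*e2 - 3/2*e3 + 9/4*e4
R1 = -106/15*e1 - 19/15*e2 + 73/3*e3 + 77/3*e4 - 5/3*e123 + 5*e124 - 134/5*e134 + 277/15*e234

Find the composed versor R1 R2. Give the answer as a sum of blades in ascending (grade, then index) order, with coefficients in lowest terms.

Distribute over the terms of R2 (each basis-blade product reordered to ascending indices, repeated generators contracted through their squares):
R1 (-2*e1) = 212/15 - 38/15*e12 + 146/3*e13 + 154/3*e14 + 10/3*e23 - 10*e24 + 268/5*e34 + 554/15*e1234
R1 (6*e2) = 38/5 - 212/5*e12 - 10*e13 + 30*e14 - 146*e23 - 154*e24 - 554/5*e34 - 804/5*e1234
R1 (-3/2*e3) = 73/2 - 5/2*e12 + 53/5*e13 + 201/5*e14 + 19/10*e23 - 277/10*e24 + 77/2*e34 + 15/2*e1234
R1 (9/4*e4) = -231/4 - 45/4*e12 + 603/10*e13 - 159/10*e14 - 831/20*e23 - 57/20*e24 + 219/4*e34 - 15/4*e1234
Summing the partial products and collecting blades:
Answer: 29/60 - 3521/60*e12 + 3287/30*e13 + 3169/30*e14 - 10939/60*e23 - 3891/20*e24 + 721/20*e34 - 7207/60*e1234


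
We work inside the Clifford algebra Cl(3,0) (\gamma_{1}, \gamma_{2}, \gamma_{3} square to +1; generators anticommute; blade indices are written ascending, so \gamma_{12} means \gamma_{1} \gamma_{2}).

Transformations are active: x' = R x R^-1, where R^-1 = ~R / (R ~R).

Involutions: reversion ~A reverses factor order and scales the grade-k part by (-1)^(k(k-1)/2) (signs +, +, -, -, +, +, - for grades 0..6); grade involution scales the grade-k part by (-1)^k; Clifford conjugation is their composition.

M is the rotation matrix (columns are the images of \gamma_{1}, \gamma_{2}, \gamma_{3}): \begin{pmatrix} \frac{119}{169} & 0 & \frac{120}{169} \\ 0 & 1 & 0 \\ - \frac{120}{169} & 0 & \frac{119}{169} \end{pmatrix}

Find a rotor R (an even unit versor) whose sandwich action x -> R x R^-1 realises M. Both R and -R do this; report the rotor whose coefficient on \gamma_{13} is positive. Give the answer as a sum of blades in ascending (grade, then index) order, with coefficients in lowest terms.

Method: write R = a + b12*\gamma_{12} + b13*\gamma_{13} + b23*\gamma_{23} with a^2 + b12^2 + b13^2 + b23^2 = 1 (so R^-1 = ~R). Expanding the columns R e_j ~R gives tr M = 4a^2 - 1 and, from the antisymmetric part, M21 - M12 = -4a*b12, M13 - M31 = 4a*b13, M32 - M23 = -4a*b23.
Here tr M = \frac{407}{169}, so a^2 = (1 + tr M)/4 = \frac{144}{169} and a = ±\frac{12}{13}. Taking a = \frac{12}{13}: M21 - M12 = 0, M13 - M31 = \frac{240}{169}, M32 - M23 = 0, giving b12 = 0, b13 = \frac{5}{13}, b23 = 0, i.e. R = \frac{12}{13} + \frac{5}{13} \gamma_{13}.
Its \gamma_{13} coefficient is already positive.
Answer: \frac{12}{13} + \frac{5}{13} \gamma_{13}. Sheet selection: the two-to-one cover makes ±R indistinguishable at the matrix level (trace \frac{407}{169}), so uniqueness comes from the required sign on \gamma_{13}.


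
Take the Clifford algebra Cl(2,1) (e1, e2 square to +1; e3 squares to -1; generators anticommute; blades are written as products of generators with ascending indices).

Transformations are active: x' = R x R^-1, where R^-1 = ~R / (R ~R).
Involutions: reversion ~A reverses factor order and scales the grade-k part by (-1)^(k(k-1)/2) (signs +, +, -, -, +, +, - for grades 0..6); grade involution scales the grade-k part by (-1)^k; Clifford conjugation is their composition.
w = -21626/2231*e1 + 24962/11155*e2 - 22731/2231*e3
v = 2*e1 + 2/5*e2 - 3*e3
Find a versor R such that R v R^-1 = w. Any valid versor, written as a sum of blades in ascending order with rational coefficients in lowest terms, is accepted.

A norm check does it: q(v) = q(w) = -121/25, hence R = v + w = -17164/2231*e1 + 29424/11155*e2 - 29424/2231*e3 realises the map — parallel part kept, (v - w)/2 negated, v carried to w.
Answer: -17164/2231*e1 + 29424/11155*e2 - 29424/2231*e3
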